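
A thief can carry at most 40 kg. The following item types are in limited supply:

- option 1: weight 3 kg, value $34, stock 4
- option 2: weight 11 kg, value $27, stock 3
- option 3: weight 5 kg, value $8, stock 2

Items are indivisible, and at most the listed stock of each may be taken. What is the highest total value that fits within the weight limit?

$198

Best selections within weight 40 and stock limits:
- 4×option 1 + 2×option 2 + 1×option 3: weight 39, value 198
- 4×option 1 + 2×option 2: weight 34, value 190
- 4×option 1 + 1×option 2 + 2×option 3: weight 33, value 179
Best: $198.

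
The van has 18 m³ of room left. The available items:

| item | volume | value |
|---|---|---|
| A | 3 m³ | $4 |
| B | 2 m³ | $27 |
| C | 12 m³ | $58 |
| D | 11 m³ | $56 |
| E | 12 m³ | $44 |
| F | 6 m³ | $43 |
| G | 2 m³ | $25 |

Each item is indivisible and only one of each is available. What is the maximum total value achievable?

Check high-value combinations within 18 m³:
- A+B+D+G: volume 3+2+11+2=18, value 4+27+56+25=112
- B+C+G: volume 2+12+2=16, value 27+58+25=110
- B+D+G: volume 2+11+2=15, value 27+56+25=108
Best: $112.

$112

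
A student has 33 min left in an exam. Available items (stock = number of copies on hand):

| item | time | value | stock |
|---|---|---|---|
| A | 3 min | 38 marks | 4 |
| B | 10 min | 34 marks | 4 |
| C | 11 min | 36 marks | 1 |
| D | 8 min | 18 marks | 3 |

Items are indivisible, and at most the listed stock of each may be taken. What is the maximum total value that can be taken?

222 marks

Best selections within time 33 and stock limits:
- 4×A + 1×B + 1×C: time 33, value 222
- 4×A + 2×B: time 32, value 220
- 4×A + 1×C + 1×D: time 31, value 206
- 4×A + 1×B + 1×D: time 30, value 204
Best: 222 marks.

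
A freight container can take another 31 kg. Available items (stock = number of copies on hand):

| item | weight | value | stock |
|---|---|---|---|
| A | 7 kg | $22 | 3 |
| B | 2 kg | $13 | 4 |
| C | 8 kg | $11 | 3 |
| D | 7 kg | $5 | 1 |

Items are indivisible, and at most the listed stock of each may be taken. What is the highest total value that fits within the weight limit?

$118

Best selections within weight 31 and stock limits:
- 3×A + 4×B: weight 29, value 118
- 2×A + 4×B + 1×C: weight 30, value 107
Best: $118.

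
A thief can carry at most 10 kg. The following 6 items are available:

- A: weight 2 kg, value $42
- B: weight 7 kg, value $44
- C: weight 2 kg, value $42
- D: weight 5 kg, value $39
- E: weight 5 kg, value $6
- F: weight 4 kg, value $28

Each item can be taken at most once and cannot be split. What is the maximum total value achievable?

Check high-value combinations within 10 kg:
- A+C+D: weight 2+2+5=9, value 42+42+39=123
- A+C+F: weight 2+2+4=8, value 42+42+28=112
- A+C+E: weight 2+2+5=9, value 42+42+6=90
Best: $123.

$123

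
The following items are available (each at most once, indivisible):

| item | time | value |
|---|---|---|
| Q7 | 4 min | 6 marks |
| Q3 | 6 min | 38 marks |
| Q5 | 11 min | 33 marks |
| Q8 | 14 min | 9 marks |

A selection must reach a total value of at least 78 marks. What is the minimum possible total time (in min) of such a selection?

31

Subsets with value ≥ 78, sorted by total time:
- Q3+Q5+Q8: time 31, value 80
- Q7+Q3+Q5+Q8: time 35, value 86
Minimum time: 31 min.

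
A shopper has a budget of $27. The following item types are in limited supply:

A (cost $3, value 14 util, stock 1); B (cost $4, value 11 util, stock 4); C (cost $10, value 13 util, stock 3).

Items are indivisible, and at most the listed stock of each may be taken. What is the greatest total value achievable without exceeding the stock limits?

60 util

Top feasible selections:
- 1×A + 3×B + 1×C: cost 25, value 60
- 1×A + 4×B: cost 19, value 58
- 4×B + 1×C: cost 26, value 57
Best: 60 util.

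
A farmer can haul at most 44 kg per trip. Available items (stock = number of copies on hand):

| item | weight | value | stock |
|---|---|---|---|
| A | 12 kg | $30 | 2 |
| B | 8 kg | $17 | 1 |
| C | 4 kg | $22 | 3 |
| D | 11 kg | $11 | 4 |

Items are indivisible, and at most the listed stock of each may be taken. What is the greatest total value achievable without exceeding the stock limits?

Top feasible selections:
- 2×A + 1×B + 3×C: weight 44, value 143
- 2×A + 3×C: weight 36, value 126
- 1×A + 1×B + 3×C + 1×D: weight 43, value 124
Best: $143.

$143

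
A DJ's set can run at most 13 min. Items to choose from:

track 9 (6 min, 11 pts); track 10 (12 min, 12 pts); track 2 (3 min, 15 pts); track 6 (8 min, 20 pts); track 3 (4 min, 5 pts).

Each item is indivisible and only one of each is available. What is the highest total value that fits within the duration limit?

35 pts

Check high-value combinations within 13 min:
- track 2+track 6: duration 3+8=11, value 15+20=35
- track 9+track 2+track 3: duration 6+3+4=13, value 11+15+5=31
- track 9+track 2: duration 6+3=9, value 11+15=26
- track 6+track 3: duration 8+4=12, value 20+5=25
- track 2+track 3: duration 3+4=7, value 15+5=20
Best: 35 pts.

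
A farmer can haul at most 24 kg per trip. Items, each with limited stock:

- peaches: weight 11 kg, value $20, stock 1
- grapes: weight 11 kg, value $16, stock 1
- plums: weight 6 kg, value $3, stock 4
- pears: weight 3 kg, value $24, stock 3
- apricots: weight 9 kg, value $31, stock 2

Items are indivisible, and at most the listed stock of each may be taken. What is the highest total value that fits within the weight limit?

$110

Top feasible selections:
- 2×pears + 2×apricots: weight 24, value 110
- 1×plums + 3×pears + 1×apricots: weight 24, value 106
- 3×pears + 1×apricots: weight 18, value 103
- 1×peaches + 3×pears: weight 20, value 92
Best: $110.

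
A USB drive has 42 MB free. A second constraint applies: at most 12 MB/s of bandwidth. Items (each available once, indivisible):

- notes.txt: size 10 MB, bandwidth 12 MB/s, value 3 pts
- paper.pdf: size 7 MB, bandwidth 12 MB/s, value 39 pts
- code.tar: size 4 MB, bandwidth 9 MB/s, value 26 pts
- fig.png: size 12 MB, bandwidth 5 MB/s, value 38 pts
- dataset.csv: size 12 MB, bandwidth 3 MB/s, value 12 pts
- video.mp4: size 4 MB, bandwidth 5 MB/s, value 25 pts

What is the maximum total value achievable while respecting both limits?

Feasible sets respecting both limits:
- fig.png+video.mp4: size 16, bandwidth 10, value 63
- fig.png+dataset.csv: size 24, bandwidth 8, value 50
- paper.pdf: size 7, bandwidth 12, value 39
Best: 63 pts.

63 pts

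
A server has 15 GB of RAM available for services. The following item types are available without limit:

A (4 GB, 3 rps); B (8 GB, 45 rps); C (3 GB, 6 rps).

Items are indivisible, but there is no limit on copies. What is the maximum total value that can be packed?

57 rps

Best value-per-unit is B at 45/8; filling with it alone gives 1×45 = 45.
Optimal mix: 1×B + 2×C → memory 14, value 57.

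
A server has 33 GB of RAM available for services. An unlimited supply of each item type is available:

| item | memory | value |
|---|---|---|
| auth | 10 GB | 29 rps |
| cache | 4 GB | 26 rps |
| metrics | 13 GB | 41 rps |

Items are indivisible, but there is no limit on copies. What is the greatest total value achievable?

208 rps

Best value-per-unit is cache at 26/4, and filling with it alone uses memory 8×4=32. No mix of the others beats 8×26 = 208.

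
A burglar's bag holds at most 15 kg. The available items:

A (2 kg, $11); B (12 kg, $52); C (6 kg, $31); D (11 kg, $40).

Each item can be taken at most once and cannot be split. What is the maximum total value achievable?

Check high-value combinations within 15 kg:
- A+B: weight 2+12=14, value 11+52=63
- B: weight 12, value 52
- A+D: weight 2+11=13, value 11+40=51
Best: $63.

$63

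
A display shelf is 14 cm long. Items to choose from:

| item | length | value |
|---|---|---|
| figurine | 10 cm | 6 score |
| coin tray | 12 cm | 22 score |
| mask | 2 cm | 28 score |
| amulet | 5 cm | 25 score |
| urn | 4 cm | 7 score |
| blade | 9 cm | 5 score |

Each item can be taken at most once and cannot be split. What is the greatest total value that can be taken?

Check high-value combinations within 14 cm:
- mask+amulet+urn: length 2+5+4=11, value 28+25+7=60
- mask+amulet: length 2+5=7, value 28+25=53
- coin tray+mask: length 12+2=14, value 22+28=50
- mask+urn: length 2+4=6, value 28+7=35
Best: 60 score.

60 score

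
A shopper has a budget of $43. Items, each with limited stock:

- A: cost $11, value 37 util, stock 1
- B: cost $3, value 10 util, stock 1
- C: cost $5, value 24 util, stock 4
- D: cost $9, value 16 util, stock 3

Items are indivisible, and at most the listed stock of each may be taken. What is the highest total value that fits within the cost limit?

Best selections within cost 43 and stock limits:
- 1×A + 1×B + 4×C + 1×D: cost 43, value 159
- 1×A + 4×C + 1×D: cost 40, value 149
- 1×A + 1×B + 4×C: cost 34, value 143
- 1×B + 4×C + 2×D: cost 41, value 138
Best: 159 util.

159 util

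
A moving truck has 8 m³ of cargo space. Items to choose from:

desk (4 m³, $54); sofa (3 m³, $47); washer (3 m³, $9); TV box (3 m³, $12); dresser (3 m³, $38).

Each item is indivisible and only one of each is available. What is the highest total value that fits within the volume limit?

Check high-value combinations within 8 m³:
- desk+sofa: volume 4+3=7, value 54+47=101
- desk+dresser: volume 4+3=7, value 54+38=92
- sofa+dresser: volume 3+3=6, value 47+38=85
Best: $101.

$101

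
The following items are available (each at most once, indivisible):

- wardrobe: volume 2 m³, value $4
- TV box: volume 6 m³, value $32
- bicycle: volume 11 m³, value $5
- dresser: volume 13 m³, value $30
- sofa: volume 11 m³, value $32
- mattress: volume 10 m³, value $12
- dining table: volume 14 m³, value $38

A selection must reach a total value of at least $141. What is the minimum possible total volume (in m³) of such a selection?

Subsets with value ≥ 141, sorted by total volume:
- TV box+dresser+sofa+mattress+dining table: volume 54, value 144
- wardrobe+TV box+dresser+sofa+mattress+dining table: volume 56, value 148
Minimum volume: 54 m³.

54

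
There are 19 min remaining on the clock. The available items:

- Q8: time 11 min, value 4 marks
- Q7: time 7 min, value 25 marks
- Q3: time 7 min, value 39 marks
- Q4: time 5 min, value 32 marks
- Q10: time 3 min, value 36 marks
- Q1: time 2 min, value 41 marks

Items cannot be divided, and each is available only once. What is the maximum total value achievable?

148 marks

Check high-value combinations within 19 min:
- Q3+Q4+Q10+Q1: time 7+5+3+2=17, value 39+32+36+41=148
- Q7+Q3+Q10+Q1: time 7+7+3+2=19, value 25+39+36+41=141
- Q7+Q4+Q10+Q1: time 7+5+3+2=17, value 25+32+36+41=134
Best: 148 marks.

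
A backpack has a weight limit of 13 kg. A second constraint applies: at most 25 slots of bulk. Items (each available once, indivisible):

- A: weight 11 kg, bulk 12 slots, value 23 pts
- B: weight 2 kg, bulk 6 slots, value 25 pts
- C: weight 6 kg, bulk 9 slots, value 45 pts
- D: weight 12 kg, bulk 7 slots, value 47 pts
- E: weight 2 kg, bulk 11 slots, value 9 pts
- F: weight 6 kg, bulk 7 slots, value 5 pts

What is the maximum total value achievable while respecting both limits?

Feasible sets respecting both limits:
- B+C: weight 8, bulk 15, value 70
- C+E: weight 8, bulk 20, value 54
- C+F: weight 12, bulk 16, value 50
Best: 70 pts.

70 pts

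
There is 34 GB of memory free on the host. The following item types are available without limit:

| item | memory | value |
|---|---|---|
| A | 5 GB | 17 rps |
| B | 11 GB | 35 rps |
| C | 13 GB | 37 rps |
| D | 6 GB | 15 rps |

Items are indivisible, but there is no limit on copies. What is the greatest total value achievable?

106 rps

Best value-per-unit is A at 17/5; filling with it alone gives 6×17 = 102.
Optimal mix: 2×A + 1×B + 1×C → memory 34, value 106.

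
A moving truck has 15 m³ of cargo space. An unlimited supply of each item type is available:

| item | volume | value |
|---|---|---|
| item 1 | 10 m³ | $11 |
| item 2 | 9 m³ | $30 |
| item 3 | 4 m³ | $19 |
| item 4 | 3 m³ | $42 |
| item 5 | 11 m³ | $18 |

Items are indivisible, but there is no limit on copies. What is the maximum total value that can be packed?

$210

Best value-per-unit is item 4 at 42/3, and filling with it alone uses volume 5×3=15. No mix of the others beats 5×42 = 210.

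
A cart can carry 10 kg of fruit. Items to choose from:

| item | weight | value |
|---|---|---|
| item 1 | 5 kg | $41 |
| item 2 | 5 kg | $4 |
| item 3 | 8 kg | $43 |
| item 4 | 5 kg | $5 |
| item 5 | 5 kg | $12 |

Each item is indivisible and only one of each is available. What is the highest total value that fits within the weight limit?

$53

Check high-value combinations within 10 kg:
- item 1+item 5: weight 5+5=10, value 41+12=53
- item 1+item 4: weight 5+5=10, value 41+5=46
- item 1+item 2: weight 5+5=10, value 41+4=45
Best: $53.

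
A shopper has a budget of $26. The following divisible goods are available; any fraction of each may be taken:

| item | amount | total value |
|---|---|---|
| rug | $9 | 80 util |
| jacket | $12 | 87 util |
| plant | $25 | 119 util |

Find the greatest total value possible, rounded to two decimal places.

190.80

Take in order of value per unit:
- rug (80/9 per unit): all 9 → value 80, running total 80.00
- jacket (87/12 per unit): all 12 → value 87, running total 167.00
- plant (119/25 per unit): 5 of 25 → value 5×119/25 = 23.8000, running total 190.80
Total 190.80.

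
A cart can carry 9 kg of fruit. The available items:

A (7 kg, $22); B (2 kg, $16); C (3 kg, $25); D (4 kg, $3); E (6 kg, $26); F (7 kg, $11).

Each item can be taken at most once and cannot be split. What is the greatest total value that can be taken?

Check high-value combinations within 9 kg:
- C+E: weight 3+6=9, value 25+26=51
- B+C+D: weight 2+3+4=9, value 16+25+3=44
- B+E: weight 2+6=8, value 16+26=42
Best: $51.

$51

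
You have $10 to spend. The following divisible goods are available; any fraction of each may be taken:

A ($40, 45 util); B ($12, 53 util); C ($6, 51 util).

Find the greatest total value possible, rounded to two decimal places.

Take in order of value per unit:
- C (51/6 per unit): all 6 → value 51, running total 51.00
- B (53/12 per unit): 4 of 12 → value 4×53/12 = 17.6667, running total 68.67
Total 68.67.

68.67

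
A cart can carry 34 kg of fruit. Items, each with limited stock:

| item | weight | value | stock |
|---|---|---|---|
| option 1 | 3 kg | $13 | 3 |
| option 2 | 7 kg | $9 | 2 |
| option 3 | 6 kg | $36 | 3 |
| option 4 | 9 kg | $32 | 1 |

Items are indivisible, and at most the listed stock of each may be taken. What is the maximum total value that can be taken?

$166

Best selections within weight 34 and stock limits:
- 2×option 1 + 3×option 3 + 1×option 4: weight 33, value 166
- 3×option 1 + 1×option 2 + 3×option 3: weight 34, value 156
Best: $166.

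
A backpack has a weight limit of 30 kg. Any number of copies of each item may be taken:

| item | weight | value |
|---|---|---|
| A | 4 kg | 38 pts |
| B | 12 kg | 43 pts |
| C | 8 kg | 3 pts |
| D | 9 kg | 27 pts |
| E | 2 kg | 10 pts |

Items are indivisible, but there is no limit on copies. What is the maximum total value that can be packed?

Best value-per-unit is A at 38/4; filling with it alone gives 7×38 = 266.
Optimal mix: 7×A + 1×E → weight 30, value 276.

276 pts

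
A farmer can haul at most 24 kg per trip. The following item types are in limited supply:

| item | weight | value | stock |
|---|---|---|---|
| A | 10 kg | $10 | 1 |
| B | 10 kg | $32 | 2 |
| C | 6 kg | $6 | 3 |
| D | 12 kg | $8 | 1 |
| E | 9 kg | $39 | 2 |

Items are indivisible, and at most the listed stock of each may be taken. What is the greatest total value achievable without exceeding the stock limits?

Top feasible selections:
- 1×C + 2×E: weight 24, value 84
- 2×E: weight 18, value 78
Best: $84.

$84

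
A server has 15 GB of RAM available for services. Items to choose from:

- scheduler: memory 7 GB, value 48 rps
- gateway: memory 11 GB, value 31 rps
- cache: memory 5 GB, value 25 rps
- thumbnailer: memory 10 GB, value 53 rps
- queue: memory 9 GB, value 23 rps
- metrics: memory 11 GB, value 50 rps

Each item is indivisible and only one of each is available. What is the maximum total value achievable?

Check high-value combinations within 15 GB:
- cache+thumbnailer: memory 5+10=15, value 25+53=78
- scheduler+cache: memory 7+5=12, value 48+25=73
- thumbnailer: memory 10, value 53
Best: 78 rps.

78 rps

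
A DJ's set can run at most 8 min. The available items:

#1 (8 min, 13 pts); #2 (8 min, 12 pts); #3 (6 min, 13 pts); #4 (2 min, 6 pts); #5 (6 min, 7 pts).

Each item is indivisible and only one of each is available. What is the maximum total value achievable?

19 pts

Check high-value combinations within 8 min:
- #3+#4: duration 6+2=8, value 13+6=19
- #3: duration 6, value 13
- #1: duration 8, value 13
- #4+#5: duration 2+6=8, value 6+7=13
Best: 19 pts.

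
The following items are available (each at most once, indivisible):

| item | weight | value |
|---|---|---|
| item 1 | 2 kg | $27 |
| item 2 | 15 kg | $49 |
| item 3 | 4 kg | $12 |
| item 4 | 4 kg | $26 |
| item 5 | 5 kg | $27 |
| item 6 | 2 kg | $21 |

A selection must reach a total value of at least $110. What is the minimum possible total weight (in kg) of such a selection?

Subsets with value ≥ 110, sorted by total weight:
- item 1+item 3+item 4+item 5+item 6: weight 17, value 113
- item 1+item 2+item 4+item 6: weight 23, value 123
Minimum weight: 17 kg.

17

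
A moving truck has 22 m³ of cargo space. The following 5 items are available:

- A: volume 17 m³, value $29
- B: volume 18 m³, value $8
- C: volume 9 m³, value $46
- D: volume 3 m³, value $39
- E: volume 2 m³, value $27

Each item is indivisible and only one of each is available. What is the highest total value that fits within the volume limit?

$112

Check high-value combinations within 22 m³:
- C+D+E: volume 9+3+2=14, value 46+39+27=112
- A+D+E: volume 17+3+2=22, value 29+39+27=95
- C+D: volume 9+3=12, value 46+39=85
Best: $112.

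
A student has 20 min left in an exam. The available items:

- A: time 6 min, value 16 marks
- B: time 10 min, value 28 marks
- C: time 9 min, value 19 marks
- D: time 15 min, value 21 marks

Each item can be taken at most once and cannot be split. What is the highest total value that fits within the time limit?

47 marks

Check high-value combinations within 20 min:
- B+C: time 10+9=19, value 28+19=47
- A+B: time 6+10=16, value 16+28=44
- A+C: time 6+9=15, value 16+19=35
- B: time 10, value 28
Best: 47 marks.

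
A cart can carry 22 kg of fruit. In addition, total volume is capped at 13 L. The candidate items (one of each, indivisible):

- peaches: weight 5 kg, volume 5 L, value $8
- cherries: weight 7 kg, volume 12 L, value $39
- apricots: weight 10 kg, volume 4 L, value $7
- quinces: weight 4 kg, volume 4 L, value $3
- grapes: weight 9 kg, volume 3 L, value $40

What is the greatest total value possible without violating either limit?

$51

Feasible sets respecting both limits:
- peaches+quinces+grapes: weight 18, volume 12, value 51
- peaches+grapes: weight 14, volume 8, value 48
- apricots+grapes: weight 19, volume 7, value 47
- quinces+grapes: weight 13, volume 7, value 43
Best: $51.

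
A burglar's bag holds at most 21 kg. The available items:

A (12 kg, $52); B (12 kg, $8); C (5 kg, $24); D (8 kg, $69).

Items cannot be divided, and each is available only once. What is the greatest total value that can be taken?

$121

Check high-value combinations within 21 kg:
- A+D: weight 12+8=20, value 52+69=121
- C+D: weight 5+8=13, value 24+69=93
- B+D: weight 12+8=20, value 8+69=77
Best: $121.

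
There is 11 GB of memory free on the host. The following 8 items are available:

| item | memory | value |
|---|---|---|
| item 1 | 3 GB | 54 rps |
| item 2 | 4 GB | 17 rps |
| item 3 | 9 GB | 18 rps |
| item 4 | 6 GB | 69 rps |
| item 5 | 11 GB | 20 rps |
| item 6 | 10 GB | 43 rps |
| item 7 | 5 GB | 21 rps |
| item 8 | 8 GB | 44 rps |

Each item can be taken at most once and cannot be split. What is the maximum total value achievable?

123 rps

Check high-value combinations within 11 GB:
- item 1+item 4: memory 3+6=9, value 54+69=123
- item 1+item 8: memory 3+8=11, value 54+44=98
- item 4+item 7: memory 6+5=11, value 69+21=90
Best: 123 rps.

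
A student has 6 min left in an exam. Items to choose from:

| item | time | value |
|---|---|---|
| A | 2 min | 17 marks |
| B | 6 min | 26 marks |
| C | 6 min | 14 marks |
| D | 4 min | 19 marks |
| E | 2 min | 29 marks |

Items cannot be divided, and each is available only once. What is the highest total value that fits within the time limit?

Check high-value combinations within 6 min:
- D+E: time 4+2=6, value 19+29=48
- A+E: time 2+2=4, value 17+29=46
- A+D: time 2+4=6, value 17+19=36
- E: time 2, value 29
Best: 48 marks.

48 marks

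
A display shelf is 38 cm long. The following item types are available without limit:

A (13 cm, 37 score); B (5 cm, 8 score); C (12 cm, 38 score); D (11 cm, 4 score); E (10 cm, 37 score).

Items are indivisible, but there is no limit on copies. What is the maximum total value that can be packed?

120 score

Best value-per-unit is E at 37/10; filling with it alone gives 3×37 = 111.
Optimal mix: 1×B + 1×C + 2×E → length 37, value 120.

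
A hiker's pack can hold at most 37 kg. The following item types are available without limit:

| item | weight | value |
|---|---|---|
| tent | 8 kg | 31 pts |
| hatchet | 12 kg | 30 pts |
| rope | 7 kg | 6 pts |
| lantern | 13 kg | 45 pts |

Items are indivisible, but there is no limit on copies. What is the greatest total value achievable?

138 pts

Best value-per-unit is tent at 31/8; filling with it alone gives 4×31 = 124.
Optimal mix: 3×tent + 1×lantern → weight 37, value 138.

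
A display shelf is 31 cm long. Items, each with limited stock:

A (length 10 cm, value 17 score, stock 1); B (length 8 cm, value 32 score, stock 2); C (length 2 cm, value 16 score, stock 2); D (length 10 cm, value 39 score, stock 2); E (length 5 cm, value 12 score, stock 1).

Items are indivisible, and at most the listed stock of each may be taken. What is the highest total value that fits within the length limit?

135 score

Best selections within length 31 and stock limits:
- 2×B + 2×C + 1×D: length 30, value 135
- 1×B + 1×C + 2×D: length 30, value 126
Best: 135 score.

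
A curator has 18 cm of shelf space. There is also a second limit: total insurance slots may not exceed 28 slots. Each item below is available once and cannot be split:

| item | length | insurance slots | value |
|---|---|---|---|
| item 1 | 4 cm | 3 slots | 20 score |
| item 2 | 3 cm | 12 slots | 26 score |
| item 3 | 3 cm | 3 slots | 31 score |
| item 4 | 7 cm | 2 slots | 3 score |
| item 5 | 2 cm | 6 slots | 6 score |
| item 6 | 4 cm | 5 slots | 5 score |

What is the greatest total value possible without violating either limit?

Feasible sets respecting both limits:
- item 1+item 2+item 3+item 5: length 12, insurance slots 24, value 83
- item 1+item 2+item 3+item 6: length 14, insurance slots 23, value 82
- item 1+item 2+item 3+item 4: length 17, insurance slots 20, value 80
- item 1+item 2+item 3: length 10, insurance slots 18, value 77
Best: 83 score.

83 score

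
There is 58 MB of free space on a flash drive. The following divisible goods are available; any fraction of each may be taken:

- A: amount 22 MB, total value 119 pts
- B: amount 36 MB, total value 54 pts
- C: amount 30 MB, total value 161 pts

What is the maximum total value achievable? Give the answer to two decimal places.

289.00

Take in order of value per unit:
- A (119/22 per unit): all 22 → value 119, running total 119.00
- C (161/30 per unit): all 30 → value 161, running total 280.00
- B (54/36 per unit): 6 of 36 → value 6×54/36 = 9.0000, running total 289.00
Total 289.00.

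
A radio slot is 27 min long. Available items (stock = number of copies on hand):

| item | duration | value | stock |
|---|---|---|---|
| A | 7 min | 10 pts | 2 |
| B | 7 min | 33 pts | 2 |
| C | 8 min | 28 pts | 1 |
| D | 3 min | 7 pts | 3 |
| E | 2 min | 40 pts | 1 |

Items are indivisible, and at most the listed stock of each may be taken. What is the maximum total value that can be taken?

141 pts

Best selections within duration 27 and stock limits:
- 2×B + 1×C + 1×D + 1×E: duration 27, value 141
- 2×B + 1×C + 1×E: duration 24, value 134
- 2×B + 3×D + 1×E: duration 25, value 127
Best: 141 pts.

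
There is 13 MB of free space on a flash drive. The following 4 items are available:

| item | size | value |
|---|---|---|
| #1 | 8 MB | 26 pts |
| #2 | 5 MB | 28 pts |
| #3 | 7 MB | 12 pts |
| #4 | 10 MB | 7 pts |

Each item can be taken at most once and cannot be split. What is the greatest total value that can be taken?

54 pts

This is a 0/1 knapsack; check combinations near the capacity.
- #1+#2: size 8+5=13, value 26+28=54
- #2+#3: size 5+7=12, value 28+12=40
- #2: size 5, value 28
- #1: size 8, value 26
Best: 54 pts.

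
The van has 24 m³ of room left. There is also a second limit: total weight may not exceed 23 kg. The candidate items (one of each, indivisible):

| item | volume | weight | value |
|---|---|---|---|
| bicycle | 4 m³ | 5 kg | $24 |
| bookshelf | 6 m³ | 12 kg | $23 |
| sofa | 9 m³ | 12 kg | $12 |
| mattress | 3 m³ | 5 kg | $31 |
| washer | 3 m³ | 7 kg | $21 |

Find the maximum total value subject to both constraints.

Feasible sets respecting both limits:
- bicycle+bookshelf+mattress: volume 13, weight 22, value 78
- bicycle+mattress+washer: volume 10, weight 17, value 76
- bicycle+sofa+mattress: volume 16, weight 22, value 67
Best: $78.

$78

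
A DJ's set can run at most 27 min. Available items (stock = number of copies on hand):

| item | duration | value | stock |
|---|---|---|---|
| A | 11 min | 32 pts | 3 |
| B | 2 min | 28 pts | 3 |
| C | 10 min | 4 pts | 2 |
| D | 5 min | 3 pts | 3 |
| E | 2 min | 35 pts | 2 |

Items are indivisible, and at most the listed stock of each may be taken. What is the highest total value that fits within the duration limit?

Best selections within duration 27 and stock limits:
- 1×A + 3×B + 1×D + 2×E: duration 26, value 189
- 1×A + 3×B + 2×E: duration 21, value 186
- 3×B + 3×D + 2×E: duration 25, value 163
- 1×A + 2×B + 1×D + 2×E: duration 24, value 161
Best: 189 pts.

189 pts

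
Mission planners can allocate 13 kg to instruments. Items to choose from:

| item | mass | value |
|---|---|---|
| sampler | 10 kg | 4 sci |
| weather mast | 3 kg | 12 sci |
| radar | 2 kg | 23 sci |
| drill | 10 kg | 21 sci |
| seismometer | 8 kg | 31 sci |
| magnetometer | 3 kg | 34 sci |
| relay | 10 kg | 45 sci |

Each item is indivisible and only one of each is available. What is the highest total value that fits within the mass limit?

88 sci

Check high-value combinations within 13 kg:
- radar+seismometer+magnetometer: mass 2+8+3=13, value 23+31+34=88
- magnetometer+relay: mass 3+10=13, value 34+45=79
- weather mast+radar+magnetometer: mass 3+2+3=8, value 12+23+34=69
- radar+relay: mass 2+10=12, value 23+45=68
- weather mast+radar+seismometer: mass 3+2+8=13, value 12+23+31=66
Best: 88 sci.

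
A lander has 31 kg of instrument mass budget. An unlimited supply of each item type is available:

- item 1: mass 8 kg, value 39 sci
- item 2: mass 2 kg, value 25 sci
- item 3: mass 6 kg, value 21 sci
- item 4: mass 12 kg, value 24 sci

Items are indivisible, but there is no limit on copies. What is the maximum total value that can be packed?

375 sci

Best value-per-unit is item 2 at 25/2, and filling with it alone uses mass 15×2=30. No mix of the others beats 15×25 = 375.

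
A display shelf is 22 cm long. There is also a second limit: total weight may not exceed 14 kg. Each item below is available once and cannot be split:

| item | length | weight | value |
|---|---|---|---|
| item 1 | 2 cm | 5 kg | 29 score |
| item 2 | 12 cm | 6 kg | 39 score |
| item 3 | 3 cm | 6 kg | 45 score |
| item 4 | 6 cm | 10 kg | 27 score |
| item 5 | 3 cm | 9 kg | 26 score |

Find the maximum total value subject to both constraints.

84 score

Feasible sets respecting both limits:
- item 2+item 3: length 15, weight 12, value 84
- item 1+item 3: length 5, weight 11, value 74
- item 1+item 2: length 14, weight 11, value 68
- item 1+item 5: length 5, weight 14, value 55
Best: 84 score.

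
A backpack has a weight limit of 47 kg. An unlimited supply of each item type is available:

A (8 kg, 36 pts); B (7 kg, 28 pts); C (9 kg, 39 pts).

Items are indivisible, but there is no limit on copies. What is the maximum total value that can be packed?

208 pts

Best value-per-unit is A at 36/8; filling with it alone gives 5×36 = 180.
Optimal mix: 5×A + 1×B → weight 47, value 208.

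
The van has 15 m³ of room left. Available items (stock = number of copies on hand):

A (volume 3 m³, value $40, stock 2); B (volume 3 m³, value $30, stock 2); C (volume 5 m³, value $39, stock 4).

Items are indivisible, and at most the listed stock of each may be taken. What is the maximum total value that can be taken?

$149

Top feasible selections:
- 2×A + 1×B + 1×C: volume 14, value 149
- 2×A + 2×B: volume 12, value 140
- 1×A + 2×B + 1×C: volume 14, value 139
Best: $149.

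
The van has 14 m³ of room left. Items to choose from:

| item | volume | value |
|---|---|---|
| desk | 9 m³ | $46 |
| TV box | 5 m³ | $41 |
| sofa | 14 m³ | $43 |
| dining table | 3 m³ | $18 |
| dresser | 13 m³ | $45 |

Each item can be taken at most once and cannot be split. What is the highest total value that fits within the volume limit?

$87

Check high-value combinations within 14 m³:
- desk+TV box: volume 9+5=14, value 46+41=87
- desk+dining table: volume 9+3=12, value 46+18=64
- TV box+dining table: volume 5+3=8, value 41+18=59
- desk: volume 9, value 46
Best: $87.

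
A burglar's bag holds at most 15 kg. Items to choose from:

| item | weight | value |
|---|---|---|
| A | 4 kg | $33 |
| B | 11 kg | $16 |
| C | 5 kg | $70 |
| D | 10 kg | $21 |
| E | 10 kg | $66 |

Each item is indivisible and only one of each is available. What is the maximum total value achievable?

Check high-value combinations within 15 kg:
- C+E: weight 5+10=15, value 70+66=136
- A+C: weight 4+5=9, value 33+70=103
- A+E: weight 4+10=14, value 33+66=99
- C+D: weight 5+10=15, value 70+21=91
- C: weight 5, value 70
Best: $136.

$136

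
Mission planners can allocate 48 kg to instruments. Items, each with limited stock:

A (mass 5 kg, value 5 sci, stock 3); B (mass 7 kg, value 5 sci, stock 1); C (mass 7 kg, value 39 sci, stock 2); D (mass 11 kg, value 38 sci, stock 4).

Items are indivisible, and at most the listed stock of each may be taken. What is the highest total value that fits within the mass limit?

Best selections within mass 48 and stock limits:
- 2×C + 3×D: mass 47, value 192
- 2×A + 2×C + 2×D: mass 46, value 164
Best: 192 sci.

192 sci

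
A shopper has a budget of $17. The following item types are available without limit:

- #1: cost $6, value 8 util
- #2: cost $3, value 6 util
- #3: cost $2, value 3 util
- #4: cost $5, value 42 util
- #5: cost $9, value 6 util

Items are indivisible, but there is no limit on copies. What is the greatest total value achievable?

129 util

Best value-per-unit is #4 at 42/5; filling with it alone gives 3×42 = 126.
Optimal mix: 1×#3 + 3×#4 → cost 17, value 129.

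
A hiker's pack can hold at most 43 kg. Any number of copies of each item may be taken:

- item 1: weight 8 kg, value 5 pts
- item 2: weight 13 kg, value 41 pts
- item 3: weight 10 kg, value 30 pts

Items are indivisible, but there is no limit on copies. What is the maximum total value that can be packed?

131 pts

Best value-per-unit is item 2 at 41/13; filling with it alone gives 3×41 = 123.
Optimal mix: 1×item 2 + 3×item 3 → weight 43, value 131.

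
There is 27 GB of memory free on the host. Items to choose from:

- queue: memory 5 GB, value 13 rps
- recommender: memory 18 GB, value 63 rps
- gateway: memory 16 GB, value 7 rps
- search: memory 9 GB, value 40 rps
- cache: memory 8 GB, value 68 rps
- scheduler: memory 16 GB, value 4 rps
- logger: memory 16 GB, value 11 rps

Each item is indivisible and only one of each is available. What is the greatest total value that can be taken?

131 rps

Check high-value combinations within 27 GB:
- recommender+cache: memory 18+8=26, value 63+68=131
- queue+search+cache: memory 5+9+8=22, value 13+40+68=121
- search+cache: memory 9+8=17, value 40+68=108
- recommender+search: memory 18+9=27, value 63+40=103
Best: 131 rps.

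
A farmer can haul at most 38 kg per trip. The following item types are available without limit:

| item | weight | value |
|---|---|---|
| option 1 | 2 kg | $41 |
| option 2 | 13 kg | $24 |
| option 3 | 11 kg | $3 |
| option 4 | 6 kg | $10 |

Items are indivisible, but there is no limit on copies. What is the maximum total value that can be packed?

$779

Best value-per-unit is option 1 at 41/2, and filling with it alone uses weight 19×2=38. No mix of the others beats 19×41 = 779.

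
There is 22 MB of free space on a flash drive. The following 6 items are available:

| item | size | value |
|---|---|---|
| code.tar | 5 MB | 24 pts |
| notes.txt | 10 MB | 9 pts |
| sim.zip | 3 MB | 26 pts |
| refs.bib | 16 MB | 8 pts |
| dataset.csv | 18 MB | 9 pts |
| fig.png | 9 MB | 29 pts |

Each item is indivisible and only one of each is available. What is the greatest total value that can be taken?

Check high-value combinations within 22 MB:
- code.tar+sim.zip+fig.png: size 5+3+9=17, value 24+26+29=79
- notes.txt+sim.zip+fig.png: size 10+3+9=22, value 9+26+29=64
- code.tar+notes.txt+sim.zip: size 5+10+3=18, value 24+9+26=59
Best: 79 pts.

79 pts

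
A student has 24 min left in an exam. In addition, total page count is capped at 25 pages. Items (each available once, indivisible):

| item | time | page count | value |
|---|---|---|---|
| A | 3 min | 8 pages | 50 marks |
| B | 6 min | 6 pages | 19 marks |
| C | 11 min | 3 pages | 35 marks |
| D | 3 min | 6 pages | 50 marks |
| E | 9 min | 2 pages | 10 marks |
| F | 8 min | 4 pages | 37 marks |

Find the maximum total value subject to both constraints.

156 marks

Feasible sets respecting both limits:
- A+B+D+F: time 20, page count 24, value 156
- A+B+C+D: time 23, page count 23, value 154
- A+D+E+F: time 23, page count 20, value 147
Best: 156 marks.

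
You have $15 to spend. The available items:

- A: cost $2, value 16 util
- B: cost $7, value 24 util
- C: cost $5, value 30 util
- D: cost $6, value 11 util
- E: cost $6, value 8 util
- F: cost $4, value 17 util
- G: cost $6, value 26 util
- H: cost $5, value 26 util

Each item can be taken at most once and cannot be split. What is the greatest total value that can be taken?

73 util

Check high-value combinations within $15:
- C+F+H: cost 5+4+5=14, value 30+17+26=73
- C+F+G: cost 5+4+6=15, value 30+17+26=73
- A+C+H: cost 2+5+5=12, value 16+30+26=72
Best: 73 util.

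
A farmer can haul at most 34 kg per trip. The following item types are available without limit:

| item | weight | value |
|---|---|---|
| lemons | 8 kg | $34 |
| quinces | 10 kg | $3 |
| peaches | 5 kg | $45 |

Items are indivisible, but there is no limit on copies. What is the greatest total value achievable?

Best value-per-unit is peaches at 45/5, and filling with it alone uses weight 6×5=30. No mix of the others beats 6×45 = 270.

$270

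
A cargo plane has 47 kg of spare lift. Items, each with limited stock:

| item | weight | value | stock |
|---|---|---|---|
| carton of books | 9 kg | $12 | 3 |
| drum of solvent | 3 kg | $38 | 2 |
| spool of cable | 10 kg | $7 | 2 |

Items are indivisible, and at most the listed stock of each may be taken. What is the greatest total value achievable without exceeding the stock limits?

$119

Top feasible selections:
- 3×carton of books + 2×drum of solvent + 1×spool of cable: weight 43, value 119
- 2×carton of books + 2×drum of solvent + 2×spool of cable: weight 44, value 114
- 3×carton of books + 2×drum of solvent: weight 33, value 112
Best: $119.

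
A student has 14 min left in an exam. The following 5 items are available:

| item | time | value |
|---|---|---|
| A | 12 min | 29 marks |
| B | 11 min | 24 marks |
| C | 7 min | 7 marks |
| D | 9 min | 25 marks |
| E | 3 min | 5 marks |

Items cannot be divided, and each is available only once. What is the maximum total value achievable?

Check high-value combinations within 14 min:
- D+E: time 9+3=12, value 25+5=30
- A: time 12, value 29
- B+E: time 11+3=14, value 24+5=29
Best: 30 marks.

30 marks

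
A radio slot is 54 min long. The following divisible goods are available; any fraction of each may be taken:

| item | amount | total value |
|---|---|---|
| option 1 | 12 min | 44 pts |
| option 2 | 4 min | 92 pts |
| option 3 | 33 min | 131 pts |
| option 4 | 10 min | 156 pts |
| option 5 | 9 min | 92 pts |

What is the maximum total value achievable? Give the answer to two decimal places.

463.06

Take in order of value per unit:
- option 2 (92/4 per unit): all 4 → value 92, running total 92.00
- option 4 (156/10 per unit): all 10 → value 156, running total 248.00
- option 5 (92/9 per unit): all 9 → value 92, running total 340.00
- option 3 (131/33 per unit): 31 of 33 → value 31×131/33 = 123.0606, running total 463.06
Total 463.06.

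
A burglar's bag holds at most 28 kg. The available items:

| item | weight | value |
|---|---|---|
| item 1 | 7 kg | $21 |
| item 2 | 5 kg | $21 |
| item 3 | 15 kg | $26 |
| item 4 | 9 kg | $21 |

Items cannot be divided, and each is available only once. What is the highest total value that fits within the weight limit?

$68

This is a 0/1 knapsack; check combinations near the capacity.
- item 1+item 2+item 3: weight 7+5+15=27, value 21+21+26=68
- item 1+item 2+item 4: weight 7+5+9=21, value 21+21+21=63
- item 2+item 3: weight 5+15=20, value 21+26=47
Best: $68.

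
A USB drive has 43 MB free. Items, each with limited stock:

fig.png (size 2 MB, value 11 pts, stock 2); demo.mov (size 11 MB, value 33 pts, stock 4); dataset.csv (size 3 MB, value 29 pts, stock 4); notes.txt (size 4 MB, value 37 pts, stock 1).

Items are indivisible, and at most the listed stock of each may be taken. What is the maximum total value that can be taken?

Top feasible selections:
- 2×fig.png + 2×demo.mov + 4×dataset.csv + 1×notes.txt: size 42, value 241
- 1×fig.png + 2×demo.mov + 4×dataset.csv + 1×notes.txt: size 40, value 230
- 2×demo.mov + 4×dataset.csv + 1×notes.txt: size 38, value 219
- 2×fig.png + 2×demo.mov + 3×dataset.csv + 1×notes.txt: size 39, value 212
Best: 241 pts.

241 pts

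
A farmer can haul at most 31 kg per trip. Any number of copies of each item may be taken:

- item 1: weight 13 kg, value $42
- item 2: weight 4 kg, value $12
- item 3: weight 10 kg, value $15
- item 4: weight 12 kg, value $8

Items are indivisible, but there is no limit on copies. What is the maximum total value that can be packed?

Best value-per-unit is item 1 at 42/13; filling with it alone gives 2×42 = 84.
Optimal mix: 2×item 1 + 1×item 2 → weight 30, value 96.

$96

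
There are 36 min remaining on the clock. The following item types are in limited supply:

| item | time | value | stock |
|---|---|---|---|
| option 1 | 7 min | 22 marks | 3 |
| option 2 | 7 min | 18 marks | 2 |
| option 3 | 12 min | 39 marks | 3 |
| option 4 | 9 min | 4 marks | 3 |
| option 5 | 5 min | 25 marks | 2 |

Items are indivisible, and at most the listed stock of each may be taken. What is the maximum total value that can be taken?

Best selections within time 36 and stock limits:
- 2×option 1 + 1×option 3 + 2×option 5: time 36, value 133
- 1×option 1 + 1×option 2 + 1×option 3 + 2×option 5: time 36, value 129
- 2×option 3 + 2×option 5: time 34, value 128
Best: 133 marks.

133 marks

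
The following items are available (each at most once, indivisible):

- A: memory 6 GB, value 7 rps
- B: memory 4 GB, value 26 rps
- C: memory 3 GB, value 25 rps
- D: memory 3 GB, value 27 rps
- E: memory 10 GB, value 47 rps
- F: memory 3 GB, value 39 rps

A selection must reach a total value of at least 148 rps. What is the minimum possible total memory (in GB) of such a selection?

Subsets with value ≥ 148, sorted by total memory:
- B+C+D+E+F: memory 23, value 164
- A+B+C+D+E+F: memory 29, value 171
Minimum memory: 23 GB.

23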